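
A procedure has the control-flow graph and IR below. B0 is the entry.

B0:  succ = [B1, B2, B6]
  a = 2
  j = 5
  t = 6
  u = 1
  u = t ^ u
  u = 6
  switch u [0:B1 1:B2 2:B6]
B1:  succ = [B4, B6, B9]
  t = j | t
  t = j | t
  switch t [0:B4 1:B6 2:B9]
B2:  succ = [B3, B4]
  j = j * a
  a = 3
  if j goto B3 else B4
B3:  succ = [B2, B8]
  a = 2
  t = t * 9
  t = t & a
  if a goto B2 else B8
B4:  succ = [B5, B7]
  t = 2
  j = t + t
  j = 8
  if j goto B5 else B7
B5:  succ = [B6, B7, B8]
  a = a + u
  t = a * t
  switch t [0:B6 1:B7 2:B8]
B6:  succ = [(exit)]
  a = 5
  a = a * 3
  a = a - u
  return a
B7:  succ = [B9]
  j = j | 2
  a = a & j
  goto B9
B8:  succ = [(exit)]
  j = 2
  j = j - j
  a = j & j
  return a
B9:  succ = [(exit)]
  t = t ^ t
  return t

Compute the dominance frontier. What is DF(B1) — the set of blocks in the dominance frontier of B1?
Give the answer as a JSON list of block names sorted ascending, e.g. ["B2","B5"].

idom tree: B1←B0 B2←B0 B3←B2 B4←B0 B5←B4 B6←B0 B7←B4 B8←B0 B9←B0
Join-block Dom:
  B2: preds {B0,B3}: {B0} ∩ {B0,B2,B3} = {B0}; idom=B0
  B4: preds {B1,B2}: {B0,B1} ∩ {B0,B2} = {B0}; idom=B0
  B6: preds {B0,B1,B5}: {B0} ∩ {B0,B1} ∩ {B0,B4,B5} = {B0}; idom=B0
  B7: preds {B4,B5}: {B0,B4} ∩ {B0,B4,B5} = {B0,B4}; idom=B4
  B8: preds {B3,B5}: {B0,B2,B3} ∩ {B0,B4,B5} = {B0}; idom=B0
  B9: preds {B1,B7}: {B0,B1} ∩ {B0,B4,B7} = {B0}; idom=B0

Frontier:
  join B2 pred B0: · stop@B0
  join B2 pred B3: B3→B2 stop@B0
  join B4 pred B1: B1 stop@B0
  join B4 pred B2: B2 stop@B0
  join B6 pred B0: · stop@B0
  join B6 pred B1: B1 stop@B0
  join B6 pred B5: B5→B4 stop@B0
  join B7 pred B4: · stop@B4
  join B7 pred B5: B5 stop@B4
  join B8 pred B3: B3→B2 stop@B0
  join B8 pred B5: B5→B4 stop@B0
  join B9 pred B1: B1 stop@B0
  join B9 pred B7: B7→B4 stop@B0
  DF(B0)=∅
  DF(B1)={B4,B6,B9}
  DF(B2)={B2,B4,B8}
  DF(B3)={B2,B8}
  DF(B4)={B6,B8,B9}
  DF(B5)={B6,B7,B8}
  DF(B6)=∅
  DF(B7)={B9}
  DF(B8)=∅
  DF(B9)=∅

DF(B1) = ["B4", "B6", "B9"]

Answer: ["B4", "B6", "B9"]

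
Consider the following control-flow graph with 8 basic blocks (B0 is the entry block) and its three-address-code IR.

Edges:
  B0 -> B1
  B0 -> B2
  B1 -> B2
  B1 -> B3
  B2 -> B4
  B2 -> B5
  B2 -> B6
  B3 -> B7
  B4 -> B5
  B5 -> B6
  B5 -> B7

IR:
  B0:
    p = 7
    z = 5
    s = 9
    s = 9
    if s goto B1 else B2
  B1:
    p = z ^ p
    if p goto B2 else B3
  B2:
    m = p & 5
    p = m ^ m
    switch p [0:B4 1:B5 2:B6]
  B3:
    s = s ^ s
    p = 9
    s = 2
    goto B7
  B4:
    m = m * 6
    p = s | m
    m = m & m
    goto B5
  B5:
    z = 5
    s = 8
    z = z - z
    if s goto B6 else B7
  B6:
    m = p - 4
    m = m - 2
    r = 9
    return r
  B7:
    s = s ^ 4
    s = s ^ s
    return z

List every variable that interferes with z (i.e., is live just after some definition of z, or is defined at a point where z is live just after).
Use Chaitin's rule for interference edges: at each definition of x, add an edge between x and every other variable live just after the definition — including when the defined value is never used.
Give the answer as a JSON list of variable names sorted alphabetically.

Answer: ["p", "s"]

Analysis:
def/use:
  B0: {p,s,z} / ∅
  B1: {p} / {p,z}
  B2: {m,p} / {p}
  B3: {p,s} / {s}
  B4: {m,p} / {m,s}
  B5: {s,z} / ∅
  B6: {m,r} / {p}
  B7: {s} / {s,z}

Backward fixpoint:
  live B0: ∅→{p,s,z}
  live B1: {p,s,z}→{p,s,z}
  live B2: {p,s}→{m,p,s}
  live B3: {s,z}→{s,z}
  live B4: {m,s}→{p}
  live B5: {p}→{p,s,z}
  live B6: {p}→∅
  live B7: {s,z}→∅

Conflict graph:
  m↔{p,s}
  p↔{m,s,z}
  r↔∅
  s↔{m,p,z}
  z↔{p,s}

N(z) = ["p", "s"]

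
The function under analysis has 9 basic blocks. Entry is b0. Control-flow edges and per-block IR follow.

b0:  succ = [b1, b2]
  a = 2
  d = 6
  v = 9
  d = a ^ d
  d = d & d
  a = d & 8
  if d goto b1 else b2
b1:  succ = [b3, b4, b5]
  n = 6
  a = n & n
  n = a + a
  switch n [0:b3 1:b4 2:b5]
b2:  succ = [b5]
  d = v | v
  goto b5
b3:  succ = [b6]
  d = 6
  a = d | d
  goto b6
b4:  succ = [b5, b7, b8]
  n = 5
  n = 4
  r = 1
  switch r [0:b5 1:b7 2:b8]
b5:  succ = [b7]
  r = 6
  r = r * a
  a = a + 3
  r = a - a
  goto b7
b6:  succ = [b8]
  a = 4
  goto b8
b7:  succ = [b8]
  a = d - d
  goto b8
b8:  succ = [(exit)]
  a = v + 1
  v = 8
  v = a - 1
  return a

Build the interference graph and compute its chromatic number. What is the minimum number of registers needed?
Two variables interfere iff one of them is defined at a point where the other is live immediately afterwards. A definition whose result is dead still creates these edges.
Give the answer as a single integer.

Answer: 4

Derivation:
Block summaries:
  b0: {a,d,v} / ∅
  b1: {a,n} / ∅
  b2: {d} / {v}
  b3: {a,d} / ∅
  b4: {n,r} / ∅
  b5: {a,r} / {a}
  b6: {a} / ∅
  b7: {a} / {d}
  b8: {a,v} / {v}

Live sets:
  b0: in=∅ out={a,d,v}
  b1: in={d,v} out={a,d,v}
  b2: in={a,v} out={a,d,v}
  b3: in={v} out={v}
  b4: in={a,d,v} out={a,d,v}
  b5: in={a,d,v} out={d,v}
  b6: in={v} out={v}
  b7: in={d,v} out={v}
  b8: in={v} out=∅

Interfere edges:
  a↔{d,n,r,v}
  d↔{a,n,r,v}
  n↔{a,d,v}
  r↔{a,d,v}
  v↔{a,d,n,r}

Chromatic number:
  clique {a,d,n,v} ⇒ need ≥ 4
  4-colouring: r0={a}  r1={d}  r2={v}  r3={n,r}
  χ = 4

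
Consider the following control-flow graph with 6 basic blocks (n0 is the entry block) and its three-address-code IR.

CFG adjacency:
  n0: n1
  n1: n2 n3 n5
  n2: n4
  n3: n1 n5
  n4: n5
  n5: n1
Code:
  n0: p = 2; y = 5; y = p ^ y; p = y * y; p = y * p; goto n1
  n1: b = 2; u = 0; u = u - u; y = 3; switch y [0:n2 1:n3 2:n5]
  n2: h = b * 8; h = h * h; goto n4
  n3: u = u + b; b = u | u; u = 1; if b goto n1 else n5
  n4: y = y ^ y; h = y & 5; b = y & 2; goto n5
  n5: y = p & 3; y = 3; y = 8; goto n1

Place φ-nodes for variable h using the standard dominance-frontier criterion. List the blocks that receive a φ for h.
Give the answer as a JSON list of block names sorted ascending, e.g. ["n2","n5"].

idom tree: n1←n0 n2←n1 n3←n1 n4←n2 n5←n1
Dom at joins:
  n1: preds {n0,n3,n5}: {n0} ∩ {n0,n1,n3} ∩ {n0,n1,n5} = {n0}; idom=n0
  n5: preds {n1,n3,n4}: {n0,n1} ∩ {n0,n1,n3} ∩ {n0,n1,n2,n4} = {n0,n1}; idom=n1

Frontier:
  n1←n0: walk · to n0
  n1←n3: walk n3→n1 to n0
  n1←n5: walk n5→n1 to n0
  n5←n1: walk · to n1
  n5←n3: walk n3 to n1
  n5←n4: walk n4→n2 to n1
  n0: DF=∅
  n1: DF={n1}
  n2: DF={n5}
  n3: DF={n1,n5}
  n4: DF={n5}
  n5: DF={n1}

φ for h: defs {n2,n4}
  DF⁺ = {n1,n5}

Answer: ["n1", "n5"]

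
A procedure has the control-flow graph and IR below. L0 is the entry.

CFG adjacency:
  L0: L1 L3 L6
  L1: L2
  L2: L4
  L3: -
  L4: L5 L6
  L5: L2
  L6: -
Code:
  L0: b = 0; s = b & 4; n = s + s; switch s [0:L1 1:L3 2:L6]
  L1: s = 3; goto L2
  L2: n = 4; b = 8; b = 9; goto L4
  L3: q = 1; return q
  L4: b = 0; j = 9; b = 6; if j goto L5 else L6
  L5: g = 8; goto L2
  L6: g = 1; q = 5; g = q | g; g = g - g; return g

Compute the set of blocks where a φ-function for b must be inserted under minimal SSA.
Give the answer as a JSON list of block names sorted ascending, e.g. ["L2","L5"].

Answer: ["L2", "L6"]

Analysis:
idom tree: L1←L0 L2←L1 L3←L0 L4←L2 L5←L4 L6←L0
Dom at joins:
  L2: preds {L1,L5}: {L0,L1} ∩ {L0,L1,L2,L4,L5} = {L0,L1}; idom=L1
  L6: preds {L0,L4}: {L0} ∩ {L0,L1,L2,L4} = {L0}; idom=L0

Frontier:
  L2←L1: walk · to L1
  L2←L5: walk L5→L4→L2 to L1
  L6←L0: walk · to L0
  L6←L4: walk L4→L2→L1 to L0
  DF(L0)=∅
  DF(L1)={L6}
  DF(L2)={L2,L6}
  DF(L3)=∅
  DF(L4)={L2,L6}
  DF(L5)={L2}
  DF(L6)=∅

φ for b: defs {L0,L2,L4}
  DF⁺ = {L2,L6}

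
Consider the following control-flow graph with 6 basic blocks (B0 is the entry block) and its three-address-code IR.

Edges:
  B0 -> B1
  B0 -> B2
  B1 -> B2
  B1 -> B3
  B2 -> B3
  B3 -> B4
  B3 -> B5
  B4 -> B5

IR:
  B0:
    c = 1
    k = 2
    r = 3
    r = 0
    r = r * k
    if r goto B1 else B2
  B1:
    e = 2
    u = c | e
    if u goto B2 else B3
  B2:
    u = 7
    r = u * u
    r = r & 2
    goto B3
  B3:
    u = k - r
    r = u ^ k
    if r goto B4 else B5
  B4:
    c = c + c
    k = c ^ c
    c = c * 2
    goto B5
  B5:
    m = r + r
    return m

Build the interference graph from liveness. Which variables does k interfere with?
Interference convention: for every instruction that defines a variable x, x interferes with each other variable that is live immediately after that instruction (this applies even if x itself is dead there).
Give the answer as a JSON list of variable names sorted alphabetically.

Per-block:
  B0: def={c,k,r} ue=∅
  B1: def={e,u} ue={c}
  B2: def={r,u} ue=∅
  B3: def={r,u} ue={k,r}
  B4: def={c,k} ue={c}
  B5: def={m} ue={r}

Liveness:
  B0 li=∅ lo={c,k,r}
  B1 li={c,k,r} lo={c,k,r}
  B2 li={c,k} lo={c,k,r}
  B3 li={c,k,r} lo={c,r}
  B4 li={c,r} lo={r}
  B5 li={r} lo=∅

Conflict graph:
  c — {e,k,r,u}
  e — {c,k,r}
  k — {c,e,r,u}
  m — ∅
  r — {c,e,k,u}
  u — {c,k,r}

N(k) = ["c", "e", "r", "u"]

Answer: ["c", "e", "r", "u"]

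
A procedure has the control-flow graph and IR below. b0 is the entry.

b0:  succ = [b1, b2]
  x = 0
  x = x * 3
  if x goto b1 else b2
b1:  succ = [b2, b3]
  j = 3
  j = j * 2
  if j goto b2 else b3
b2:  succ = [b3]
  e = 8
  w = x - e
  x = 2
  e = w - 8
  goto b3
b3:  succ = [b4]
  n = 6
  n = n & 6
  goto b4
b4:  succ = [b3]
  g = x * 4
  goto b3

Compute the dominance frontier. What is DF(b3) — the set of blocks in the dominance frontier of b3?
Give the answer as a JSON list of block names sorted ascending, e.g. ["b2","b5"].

idom tree: b1←b0 b2←b0 b3←b0 b4←b3
Dom at joins:
  b2: preds {b0,b1}: {b0} ∩ {b0,b1} = {b0}; idom=b0
  b3: preds {b1,b2,b4}: {b0,b1} ∩ {b0,b2} ∩ {b0,b3,b4} = {b0}; idom=b0

DF walk-up:
  join b2 pred b0: · stop@b0
  join b2 pred b1: b1 stop@b0
  join b3 pred b1: b1 stop@b0
  join b3 pred b2: b2 stop@b0
  join b3 pred b4: b4→b3 stop@b0
  b0 → ∅
  b1 → {b2,b3}
  b2 → {b3}
  b3 → {b3}
  b4 → {b3}

DF(b3) = ["b3"]

Answer: ["b3"]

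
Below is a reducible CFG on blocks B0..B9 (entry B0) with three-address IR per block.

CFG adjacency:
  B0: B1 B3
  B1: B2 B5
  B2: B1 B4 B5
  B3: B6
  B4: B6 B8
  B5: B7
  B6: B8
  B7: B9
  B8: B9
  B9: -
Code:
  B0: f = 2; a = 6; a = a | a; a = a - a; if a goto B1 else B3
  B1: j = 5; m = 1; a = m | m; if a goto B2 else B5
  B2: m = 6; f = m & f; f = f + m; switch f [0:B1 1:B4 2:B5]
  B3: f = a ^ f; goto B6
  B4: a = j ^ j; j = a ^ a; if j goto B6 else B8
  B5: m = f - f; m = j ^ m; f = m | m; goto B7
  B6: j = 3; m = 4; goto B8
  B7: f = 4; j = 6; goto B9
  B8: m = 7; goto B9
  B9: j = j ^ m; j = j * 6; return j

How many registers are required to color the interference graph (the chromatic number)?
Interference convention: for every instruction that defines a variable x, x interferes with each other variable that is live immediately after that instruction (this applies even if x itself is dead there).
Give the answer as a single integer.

Block summaries:
  B0: {a,f} / ∅
  B1: {a,j,m} / ∅
  B2: {f,m} / {f}
  B3: {f} / {a,f}
  B4: {a,j} / {j}
  B5: {f,m} / {f,j}
  B6: {j,m} / ∅
  B7: {f,j} / ∅
  B8: {m} / ∅
  B9: {j} / {j,m}

Liveness:
  live B0: ∅→{a,f}
  live B1: {f}→{f,j}
  live B2: {f,j}→{f,j}
  live B3: {a,f}→∅
  live B4: {j}→{j}
  live B5: {f,j}→{m}
  live B6: ∅→{j}
  live B7: {m}→{j,m}
  live B8: {j}→{j,m}
  live B9: {j,m}→∅

Interfere edges:
  a — {f,j}
  f — {a,j,m}
  j — {a,f,m}
  m — {f,j}

Registers:
  lower bound: {a,f,j} mutually conflict ⇒ χ ≥ 3
  assign a→c2 f→c0 j→c1 m→c2 — no edge inside a register ⇒ χ ≤ 3
  χ = 3

Answer: 3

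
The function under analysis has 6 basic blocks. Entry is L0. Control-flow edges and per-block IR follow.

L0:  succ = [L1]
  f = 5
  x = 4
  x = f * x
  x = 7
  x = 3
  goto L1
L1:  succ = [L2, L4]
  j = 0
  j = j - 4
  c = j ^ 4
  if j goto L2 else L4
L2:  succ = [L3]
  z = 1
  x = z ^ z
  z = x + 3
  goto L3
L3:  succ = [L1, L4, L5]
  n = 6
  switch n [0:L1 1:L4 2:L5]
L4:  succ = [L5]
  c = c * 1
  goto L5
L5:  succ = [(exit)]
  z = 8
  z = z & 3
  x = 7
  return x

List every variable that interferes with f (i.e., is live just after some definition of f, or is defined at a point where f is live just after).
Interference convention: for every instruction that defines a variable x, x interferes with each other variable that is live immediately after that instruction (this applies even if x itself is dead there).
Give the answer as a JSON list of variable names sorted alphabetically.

Per-block:
  L0: {f,x} / ∅
  L1: {c,j} / ∅
  L2: {x,z} / ∅
  L3: {n} / ∅
  L4: {c} / {c}
  L5: {x,z} / ∅

Liveness:
  live L0: ∅→∅
  live L1: ∅→{c}
  live L2: {c}→{c}
  live L3: {c}→{c}
  live L4: {c}→∅
  live L5: ∅→∅

Conflict graph:
  c: {j,n,x,z}
  f: {x}
  j: {c}
  n: {c}
  x: {c,f}
  z: {c}

N(f) = ["x"]

Answer: ["x"]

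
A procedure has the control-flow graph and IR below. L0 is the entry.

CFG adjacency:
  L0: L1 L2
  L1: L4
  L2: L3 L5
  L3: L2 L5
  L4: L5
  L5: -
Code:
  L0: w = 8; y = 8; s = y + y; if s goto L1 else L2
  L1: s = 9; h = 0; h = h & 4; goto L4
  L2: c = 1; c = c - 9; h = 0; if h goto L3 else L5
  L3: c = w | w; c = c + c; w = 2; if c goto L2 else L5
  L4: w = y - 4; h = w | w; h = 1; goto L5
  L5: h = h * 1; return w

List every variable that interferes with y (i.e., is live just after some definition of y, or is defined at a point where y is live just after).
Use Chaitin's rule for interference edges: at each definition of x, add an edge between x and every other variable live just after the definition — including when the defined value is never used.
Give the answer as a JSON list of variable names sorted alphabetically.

Answer: ["h", "s", "w"]

Derivation:
Per-block:
  L0 def {s,w,y} use ∅
  L1 def {h,s} use ∅
  L2 def {c,h} use ∅
  L3 def {c,w} use {w}
  L4 def {h,w} use {y}
  L5 def {h} use {h,w}

Live sets:
  L0: in=∅ out={w,y}
  L1: in={y} out={y}
  L2: in={w} out={h,w}
  L3: in={h,w} out={h,w}
  L4: in={y} out={h,w}
  L5: in={h,w} out=∅

Interference:
  c — {h,w}
  h — {c,w,y}
  s — {w,y}
  w — {c,h,s,y}
  y — {h,s,w}

N(y) = ["h", "s", "w"]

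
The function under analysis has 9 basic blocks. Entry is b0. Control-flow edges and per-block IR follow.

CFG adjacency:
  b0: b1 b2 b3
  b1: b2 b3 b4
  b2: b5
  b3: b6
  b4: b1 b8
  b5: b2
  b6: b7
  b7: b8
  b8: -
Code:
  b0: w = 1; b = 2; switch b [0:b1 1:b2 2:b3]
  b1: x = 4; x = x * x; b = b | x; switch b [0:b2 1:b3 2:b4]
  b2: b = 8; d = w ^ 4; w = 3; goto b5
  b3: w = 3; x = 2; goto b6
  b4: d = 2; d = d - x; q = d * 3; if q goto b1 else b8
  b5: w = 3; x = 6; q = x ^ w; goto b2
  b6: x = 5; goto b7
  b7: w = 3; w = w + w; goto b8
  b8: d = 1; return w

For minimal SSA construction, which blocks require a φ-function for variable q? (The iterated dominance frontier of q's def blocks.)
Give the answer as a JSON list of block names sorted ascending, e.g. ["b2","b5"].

idom tree: b1←b0 b2←b0 b3←b0 b4←b1 b5←b2 b6←b3 b7←b6 b8←b0
Dom at joins:
  b1: preds {b0,b4}: {b0} ∩ {b0,b1,b4} = {b0}; idom=b0
  b2: preds {b0,b1,b5}: {b0} ∩ {b0,b1} ∩ {b0,b2,b5} = {b0}; idom=b0
  b3: preds {b0,b1}: {b0} ∩ {b0,b1} = {b0}; idom=b0
  b8: preds {b4,b7}: {b0,b1,b4} ∩ {b0,b3,b6,b7} = {b0}; idom=b0

Frontier:
  join b1 pred b0: · stop@b0
  join b1 pred b4: b4→b1 stop@b0
  join b2 pred b0: · stop@b0
  join b2 pred b1: b1 stop@b0
  join b2 pred b5: b5→b2 stop@b0
  join b3 pred b0: · stop@b0
  join b3 pred b1: b1 stop@b0
  join b8 pred b4: b4→b1 stop@b0
  join b8 pred b7: b7→b6→b3 stop@b0
  b0 → ∅
  b1 → {b1,b2,b3,b8}
  b2 → {b2}
  b3 → {b8}
  b4 → {b1,b8}
  b5 → {b2}
  b6 → {b8}
  b7 → {b8}
  b8 → ∅

φ for q: defs {b4,b5}
  DF⁺ = {b1,b2,b3,b8}

Answer: ["b1", "b2", "b3", "b8"]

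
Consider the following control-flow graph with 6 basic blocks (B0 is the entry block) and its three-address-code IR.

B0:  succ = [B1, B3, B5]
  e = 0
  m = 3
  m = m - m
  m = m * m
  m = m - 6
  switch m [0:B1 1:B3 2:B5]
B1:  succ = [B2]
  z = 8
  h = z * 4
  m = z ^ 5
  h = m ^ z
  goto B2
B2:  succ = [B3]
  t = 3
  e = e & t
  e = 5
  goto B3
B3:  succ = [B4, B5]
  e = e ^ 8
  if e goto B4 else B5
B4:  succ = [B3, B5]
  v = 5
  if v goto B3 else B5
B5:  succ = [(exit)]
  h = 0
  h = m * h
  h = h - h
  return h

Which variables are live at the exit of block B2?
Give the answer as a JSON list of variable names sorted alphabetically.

Answer: ["e", "m"]

Derivation:
Per-block:
  B0: def={e,m} ue=∅
  B1: def={h,m,z} ue=∅
  B2: def={e,t} ue={e}
  B3: def={e} ue={e}
  B4: def={v} ue=∅
  B5: def={h} ue={m}

Live sets:
  live B0: ∅→{e,m}
  live B1: {e}→{e,m}
  live B2: {e,m}→{e,m}
  live B3: {e,m}→{e,m}
  live B4: {e,m}→{e,m}
  live B5: {m}→∅

live-out(B2) = ["e", "m"]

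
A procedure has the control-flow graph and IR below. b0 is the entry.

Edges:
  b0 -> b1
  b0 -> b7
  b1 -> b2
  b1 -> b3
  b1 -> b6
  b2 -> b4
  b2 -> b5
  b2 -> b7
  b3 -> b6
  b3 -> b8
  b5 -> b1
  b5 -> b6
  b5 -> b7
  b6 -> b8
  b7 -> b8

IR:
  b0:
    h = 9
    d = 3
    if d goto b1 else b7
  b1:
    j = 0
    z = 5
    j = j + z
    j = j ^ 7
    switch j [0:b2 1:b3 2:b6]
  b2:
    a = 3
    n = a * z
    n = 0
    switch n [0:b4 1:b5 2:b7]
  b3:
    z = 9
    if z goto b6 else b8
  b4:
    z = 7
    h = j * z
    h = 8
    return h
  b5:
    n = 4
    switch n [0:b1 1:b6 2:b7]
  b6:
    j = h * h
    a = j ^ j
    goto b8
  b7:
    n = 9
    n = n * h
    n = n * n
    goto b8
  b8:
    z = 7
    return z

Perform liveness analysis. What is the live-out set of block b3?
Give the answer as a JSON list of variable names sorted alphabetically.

def/use:
  b0: {d,h} / ∅
  b1: {j,z} / ∅
  b2: {a,n} / {z}
  b3: {z} / ∅
  b4: {h,z} / {j}
  b5: {n} / ∅
  b6: {a,j} / {h}
  b7: {n} / {h}
  b8: {z} / ∅

Live sets:
  b0 li=∅ lo={h}
  b1 li={h} lo={h,j,z}
  b2 li={h,j,z} lo={h,j}
  b3 li={h} lo={h}
  b4 li={j} lo=∅
  b5 li={h} lo={h}
  b6 li={h} lo=∅
  b7 li={h} lo=∅
  b8 li=∅ lo=∅

live-out(b3) = ["h"]

Answer: ["h"]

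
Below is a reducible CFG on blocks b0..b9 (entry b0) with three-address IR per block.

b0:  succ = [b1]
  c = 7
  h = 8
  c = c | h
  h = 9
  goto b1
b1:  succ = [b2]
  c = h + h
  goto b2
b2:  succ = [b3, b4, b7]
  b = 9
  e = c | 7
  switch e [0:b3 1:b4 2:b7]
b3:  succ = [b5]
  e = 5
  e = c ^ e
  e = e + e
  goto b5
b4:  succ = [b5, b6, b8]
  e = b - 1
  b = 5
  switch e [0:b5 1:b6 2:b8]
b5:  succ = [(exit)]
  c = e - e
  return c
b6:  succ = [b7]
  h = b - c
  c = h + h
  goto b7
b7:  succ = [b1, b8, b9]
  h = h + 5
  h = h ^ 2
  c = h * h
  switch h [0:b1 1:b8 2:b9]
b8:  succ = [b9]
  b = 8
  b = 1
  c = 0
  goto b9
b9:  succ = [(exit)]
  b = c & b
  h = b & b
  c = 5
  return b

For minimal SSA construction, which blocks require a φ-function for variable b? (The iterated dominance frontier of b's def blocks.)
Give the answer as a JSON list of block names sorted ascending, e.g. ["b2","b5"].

Answer: ["b1", "b5", "b7", "b8", "b9"]

Analysis:
idom tree: b1←b0 b2←b1 b3←b2 b4←b2 b5←b2 b6←b4 b7←b2 b8←b2 b9←b2
Dom∩ at merges:
  b1: preds {b0,b7}: {b0} ∩ {b0,b1,b2,b7} = {b0}; idom=b0
  b5: preds {b3,b4}: {b0,b1,b2,b3} ∩ {b0,b1,b2,b4} = {b0,b1,b2}; idom=b2
  b7: preds {b2,b6}: {b0,b1,b2} ∩ {b0,b1,b2,b4,b6} = {b0,b1,b2}; idom=b2
  b8: preds {b4,b7}: {b0,b1,b2,b4} ∩ {b0,b1,b2,b7} = {b0,b1,b2}; idom=b2
  b9: preds {b7,b8}: {b0,b1,b2,b7} ∩ {b0,b1,b2,b8} = {b0,b1,b2}; idom=b2

Frontier:
  join b1 pred b0: · stop@b0
  join b1 pred b7: b7→b2→b1 stop@b0
  join b5 pred b3: b3 stop@b2
  join b5 pred b4: b4 stop@b2
  join b7 pred b2: · stop@b2
  join b7 pred b6: b6→b4 stop@b2
  join b8 pred b4: b4 stop@b2
  join b8 pred b7: b7 stop@b2
  join b9 pred b7: b7 stop@b2
  join b9 pred b8: b8 stop@b2
  DF(b0)=∅
  DF(b1)={b1}
  DF(b2)={b1}
  DF(b3)={b5}
  DF(b4)={b5,b7,b8}
  DF(b5)=∅
  DF(b6)={b7}
  DF(b7)={b1,b8,b9}
  DF(b8)={b9}
  DF(b9)=∅

φ for b: defs {b2,b4,b8,b9}
  DF⁺ = {b1,b5,b7,b8,b9}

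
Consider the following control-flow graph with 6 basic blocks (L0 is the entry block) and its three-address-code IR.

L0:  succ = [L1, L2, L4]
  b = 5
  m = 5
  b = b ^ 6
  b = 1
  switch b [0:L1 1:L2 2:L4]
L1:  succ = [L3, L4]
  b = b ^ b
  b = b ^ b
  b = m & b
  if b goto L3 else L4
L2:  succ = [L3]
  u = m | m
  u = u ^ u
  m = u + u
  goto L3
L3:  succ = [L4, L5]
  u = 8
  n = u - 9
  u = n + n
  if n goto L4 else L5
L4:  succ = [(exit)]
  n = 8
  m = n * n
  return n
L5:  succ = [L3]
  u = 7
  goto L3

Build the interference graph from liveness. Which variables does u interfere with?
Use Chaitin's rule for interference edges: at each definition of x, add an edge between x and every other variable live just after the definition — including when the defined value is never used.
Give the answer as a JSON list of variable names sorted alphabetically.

Block summaries:
  L0: {b,m} / ∅
  L1: {b} / {b,m}
  L2: {m,u} / {m}
  L3: {n,u} / ∅
  L4: {m,n} / ∅
  L5: {u} / ∅

Live sets:
  L0: in=∅ out={b,m}
  L1: in={b,m} out=∅
  L2: in={m} out=∅
  L3: in=∅ out=∅
  L4: in=∅ out=∅
  L5: in=∅ out=∅

Interfere edges:
  b — {m}
  m — {b,n}
  n — {m,u}
  u — {n}

N(u) = ["n"]

Answer: ["n"]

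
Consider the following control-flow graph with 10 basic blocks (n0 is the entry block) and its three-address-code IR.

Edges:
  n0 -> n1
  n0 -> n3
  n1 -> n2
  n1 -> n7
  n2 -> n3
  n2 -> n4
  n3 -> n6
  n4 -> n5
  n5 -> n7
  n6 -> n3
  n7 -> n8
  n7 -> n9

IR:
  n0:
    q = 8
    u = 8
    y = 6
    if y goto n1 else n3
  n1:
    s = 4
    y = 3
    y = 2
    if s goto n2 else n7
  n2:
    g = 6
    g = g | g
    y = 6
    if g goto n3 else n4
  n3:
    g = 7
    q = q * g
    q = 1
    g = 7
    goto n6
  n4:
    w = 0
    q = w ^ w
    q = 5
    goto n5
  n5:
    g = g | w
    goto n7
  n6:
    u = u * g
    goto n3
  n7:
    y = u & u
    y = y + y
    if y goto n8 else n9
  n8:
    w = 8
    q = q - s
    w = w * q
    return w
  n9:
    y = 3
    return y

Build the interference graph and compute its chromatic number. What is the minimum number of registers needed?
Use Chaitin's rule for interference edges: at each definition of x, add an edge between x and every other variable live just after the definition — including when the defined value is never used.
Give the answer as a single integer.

Block summaries:
  n0: def={q,u,y} ue=∅
  n1: def={s,y} ue=∅
  n2: def={g,y} ue=∅
  n3: def={g,q} ue={q}
  n4: def={q,w} ue=∅
  n5: def={g} ue={g,w}
  n6: def={u} ue={g,u}
  n7: def={y} ue={u}
  n8: def={q,w} ue={q,s}
  n9: def={y} ue=∅

Live sets:
  live n0: ∅→{q,u}
  live n1: {q,u}→{q,s,u}
  live n2: {q,s,u}→{g,q,s,u}
  live n3: {q,u}→{g,q,u}
  live n4: {g,s,u}→{g,q,s,u,w}
  live n5: {g,q,s,u,w}→{q,s,u}
  live n6: {g,q,u}→{q,u}
  live n7: {q,s,u}→{q,s}
  live n8: {q,s}→∅
  live n9: ∅→∅

Interfere edges:
  g — {q,s,u,w,y}
  q — {g,s,u,w,y}
  s — {g,q,u,w,y}
  u — {g,q,s,w,y}
  w — {g,q,s,u}
  y — {g,q,s,u}

Registers:
  clique {g,q,s,u,w} ⇒ need ≥ 5
  5-colouring: R0={g}  R1={q}  R2={s}  R3={u}  R4={w,y}
  χ = 5

Answer: 5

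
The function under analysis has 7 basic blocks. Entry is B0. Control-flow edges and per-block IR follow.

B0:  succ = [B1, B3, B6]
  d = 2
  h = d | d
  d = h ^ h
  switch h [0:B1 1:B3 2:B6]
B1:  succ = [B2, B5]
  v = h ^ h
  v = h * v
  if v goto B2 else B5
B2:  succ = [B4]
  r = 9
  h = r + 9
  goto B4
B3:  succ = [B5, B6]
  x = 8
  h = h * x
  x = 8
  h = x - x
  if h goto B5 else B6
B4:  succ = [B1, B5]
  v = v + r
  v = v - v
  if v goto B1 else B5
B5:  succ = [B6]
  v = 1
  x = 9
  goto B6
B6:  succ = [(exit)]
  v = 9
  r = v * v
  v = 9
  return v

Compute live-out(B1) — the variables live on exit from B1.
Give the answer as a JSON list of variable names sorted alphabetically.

Answer: ["v"]

Analysis:
Per-block:
  B0: {d,h} / ∅
  B1: {v} / {h}
  B2: {h,r} / ∅
  B3: {h,x} / {h}
  B4: {v} / {r,v}
  B5: {v,x} / ∅
  B6: {r,v} / ∅

Liveness:
  B0 li=∅ lo={h}
  B1 li={h} lo={v}
  B2 li={v} lo={h,r,v}
  B3 li={h} lo=∅
  B4 li={h,r,v} lo={h}
  B5 li=∅ lo=∅
  B6 li=∅ lo=∅

live-out(B1) = ["v"]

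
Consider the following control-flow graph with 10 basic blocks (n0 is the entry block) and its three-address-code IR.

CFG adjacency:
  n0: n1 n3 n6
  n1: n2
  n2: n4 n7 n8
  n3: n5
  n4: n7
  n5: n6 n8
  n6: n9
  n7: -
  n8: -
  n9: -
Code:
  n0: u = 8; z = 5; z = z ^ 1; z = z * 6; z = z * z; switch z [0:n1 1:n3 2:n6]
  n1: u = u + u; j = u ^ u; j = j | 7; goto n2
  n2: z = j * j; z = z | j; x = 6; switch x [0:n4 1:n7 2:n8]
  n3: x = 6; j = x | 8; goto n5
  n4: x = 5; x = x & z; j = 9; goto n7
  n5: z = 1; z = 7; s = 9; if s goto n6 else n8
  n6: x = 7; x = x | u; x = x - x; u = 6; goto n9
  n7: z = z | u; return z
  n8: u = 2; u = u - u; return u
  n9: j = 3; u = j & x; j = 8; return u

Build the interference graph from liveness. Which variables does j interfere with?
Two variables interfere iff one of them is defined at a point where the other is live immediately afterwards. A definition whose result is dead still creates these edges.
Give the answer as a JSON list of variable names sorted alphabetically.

Block summaries:
  n0 def {u,z} use ∅
  n1 def {j,u} use {u}
  n2 def {x,z} use {j}
  n3 def {j,x} use ∅
  n4 def {j,x} use {z}
  n5 def {s,z} use ∅
  n6 def {u,x} use {u}
  n7 def {z} use {u,z}
  n8 def {u} use ∅
  n9 def {j,u} use {x}

Live sets:
  n0: in=∅ out={u}
  n1: in={u} out={j,u}
  n2: in={j,u} out={u,z}
  n3: in={u} out={u}
  n4: in={u,z} out={u,z}
  n5: in={u} out={u}
  n6: in={u} out={x}
  n7: in={u,z} out=∅
  n8: in=∅ out=∅
  n9: in={x} out=∅

Conflict graph:
  j↔{u,x,z}
  s↔{u}
  u↔{j,s,x,z}
  x↔{j,u,z}
  z↔{j,u,x}

N(j) = ["u", "x", "z"]

Answer: ["u", "x", "z"]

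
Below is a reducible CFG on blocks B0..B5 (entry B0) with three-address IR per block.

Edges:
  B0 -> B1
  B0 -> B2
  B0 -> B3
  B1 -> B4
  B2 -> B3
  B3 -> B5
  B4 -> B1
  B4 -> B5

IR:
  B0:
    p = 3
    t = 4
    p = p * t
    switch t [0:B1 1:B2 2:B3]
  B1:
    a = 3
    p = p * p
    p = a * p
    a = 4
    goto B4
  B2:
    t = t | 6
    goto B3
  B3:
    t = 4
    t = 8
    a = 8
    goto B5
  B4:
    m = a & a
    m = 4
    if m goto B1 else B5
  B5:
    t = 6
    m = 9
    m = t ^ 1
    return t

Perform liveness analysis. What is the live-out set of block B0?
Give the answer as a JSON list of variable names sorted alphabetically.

def/use:
  B0: {p,t} / ∅
  B1: {a,p} / {p}
  B2: {t} / {t}
  B3: {a,t} / ∅
  B4: {m} / {a}
  B5: {m,t} / ∅

Backward fixpoint:
  live B0: ∅→{p,t}
  live B1: {p}→{a,p}
  live B2: {t}→∅
  live B3: ∅→∅
  live B4: {a,p}→{p}
  live B5: ∅→∅

live-out(B0) = ["p", "t"]

Answer: ["p", "t"]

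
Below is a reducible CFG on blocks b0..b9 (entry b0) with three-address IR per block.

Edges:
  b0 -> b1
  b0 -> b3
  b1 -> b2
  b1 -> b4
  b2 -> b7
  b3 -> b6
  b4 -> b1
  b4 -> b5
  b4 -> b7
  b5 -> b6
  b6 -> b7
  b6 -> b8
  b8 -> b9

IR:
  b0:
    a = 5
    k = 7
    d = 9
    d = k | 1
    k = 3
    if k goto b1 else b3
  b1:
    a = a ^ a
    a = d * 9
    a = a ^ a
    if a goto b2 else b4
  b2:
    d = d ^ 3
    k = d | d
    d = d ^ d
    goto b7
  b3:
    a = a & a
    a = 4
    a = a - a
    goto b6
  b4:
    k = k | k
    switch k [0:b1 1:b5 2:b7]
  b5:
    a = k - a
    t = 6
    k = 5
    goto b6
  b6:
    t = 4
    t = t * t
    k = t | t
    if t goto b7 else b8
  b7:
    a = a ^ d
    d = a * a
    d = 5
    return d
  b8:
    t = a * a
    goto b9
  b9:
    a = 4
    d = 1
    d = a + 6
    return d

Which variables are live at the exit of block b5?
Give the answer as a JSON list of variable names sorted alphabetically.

Answer: ["a", "d"]

Analysis:
def/use:
  b0: def={a,d,k} ue=∅
  b1: def={a} ue={a,d}
  b2: def={d,k} ue={d}
  b3: def={a} ue={a}
  b4: def={k} ue={k}
  b5: def={a,k,t} ue={a,k}
  b6: def={k,t} ue=∅
  b7: def={a,d} ue={a,d}
  b8: def={t} ue={a}
  b9: def={a,d} ue=∅

Liveness:
  b0: in=∅ out={a,d,k}
  b1: in={a,d,k} out={a,d,k}
  b2: in={a,d} out={a,d}
  b3: in={a,d} out={a,d}
  b4: in={a,d,k} out={a,d,k}
  b5: in={a,d,k} out={a,d}
  b6: in={a,d} out={a,d}
  b7: in={a,d} out=∅
  b8: in={a} out=∅
  b9: in=∅ out=∅

live-out(b5) = ["a", "d"]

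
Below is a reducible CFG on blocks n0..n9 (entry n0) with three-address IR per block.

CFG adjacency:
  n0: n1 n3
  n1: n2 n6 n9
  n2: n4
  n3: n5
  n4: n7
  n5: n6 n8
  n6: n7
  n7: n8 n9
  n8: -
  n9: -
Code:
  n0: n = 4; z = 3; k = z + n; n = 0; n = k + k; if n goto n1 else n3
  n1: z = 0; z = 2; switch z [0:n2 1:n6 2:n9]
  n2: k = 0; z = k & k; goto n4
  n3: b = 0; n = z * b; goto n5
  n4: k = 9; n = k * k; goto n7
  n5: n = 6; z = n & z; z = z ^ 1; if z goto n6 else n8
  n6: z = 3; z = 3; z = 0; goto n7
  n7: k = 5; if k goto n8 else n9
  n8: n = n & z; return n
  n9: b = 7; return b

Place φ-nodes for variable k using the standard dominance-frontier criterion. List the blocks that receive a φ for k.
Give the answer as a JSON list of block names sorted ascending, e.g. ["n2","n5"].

idom tree: n1←n0 n2←n1 n3←n0 n4←n2 n5←n3 n6←n0 n7←n0 n8←n0 n9←n0
Dom∩ at merges:
  n6: preds {n1,n5}: {n0,n1} ∩ {n0,n3,n5} = {n0}; idom=n0
  n7: preds {n4,n6}: {n0,n1,n2,n4} ∩ {n0,n6} = {n0}; idom=n0
  n8: preds {n5,n7}: {n0,n3,n5} ∩ {n0,n7} = {n0}; idom=n0
  n9: preds {n1,n7}: {n0,n1} ∩ {n0,n7} = {n0}; idom=n0

DF walk-up:
  join n6 pred n1: n1 stop@n0
  join n6 pred n5: n5→n3 stop@n0
  join n7 pred n4: n4→n2→n1 stop@n0
  join n7 pred n6: n6 stop@n0
  join n8 pred n5: n5→n3 stop@n0
  join n8 pred n7: n7 stop@n0
  join n9 pred n1: n1 stop@n0
  join n9 pred n7: n7 stop@n0
  n0: DF=∅
  n1: DF={n6,n7,n9}
  n2: DF={n7}
  n3: DF={n6,n8}
  n4: DF={n7}
  n5: DF={n6,n8}
  n6: DF={n7}
  n7: DF={n8,n9}
  n8: DF=∅
  n9: DF=∅

φ for k: defs {n0,n2,n4,n7}
  DF⁺ = {n7,n8,n9}

Answer: ["n7", "n8", "n9"]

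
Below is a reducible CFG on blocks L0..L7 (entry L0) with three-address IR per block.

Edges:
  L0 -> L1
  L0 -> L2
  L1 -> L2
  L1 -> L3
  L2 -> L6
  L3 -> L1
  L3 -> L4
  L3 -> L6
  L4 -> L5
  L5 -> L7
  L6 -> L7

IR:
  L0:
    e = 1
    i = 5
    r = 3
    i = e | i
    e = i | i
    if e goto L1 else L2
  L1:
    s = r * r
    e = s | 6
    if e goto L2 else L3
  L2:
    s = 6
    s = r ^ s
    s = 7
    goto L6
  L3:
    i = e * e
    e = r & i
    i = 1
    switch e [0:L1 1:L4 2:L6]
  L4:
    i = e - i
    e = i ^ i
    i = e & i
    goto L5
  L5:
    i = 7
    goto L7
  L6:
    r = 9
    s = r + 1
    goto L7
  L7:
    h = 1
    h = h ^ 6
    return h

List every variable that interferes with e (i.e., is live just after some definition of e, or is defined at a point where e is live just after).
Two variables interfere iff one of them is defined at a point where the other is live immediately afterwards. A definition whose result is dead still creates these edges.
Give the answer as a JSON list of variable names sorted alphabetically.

Answer: ["i", "r"]

Analysis:
Block summaries:
  L0: def={e,i,r} ue=∅
  L1: def={e,s} ue={r}
  L2: def={s} ue={r}
  L3: def={e,i} ue={e,r}
  L4: def={e,i} ue={e,i}
  L5: def={i} ue=∅
  L6: def={r,s} ue=∅
  L7: def={h} ue=∅

Backward fixpoint:
  L0 li=∅ lo={r}
  L1 li={r} lo={e,r}
  L2 li={r} lo=∅
  L3 li={e,r} lo={e,i,r}
  L4 li={e,i} lo=∅
  L5 li=∅ lo=∅
  L6 li=∅ lo=∅
  L7 li=∅ lo=∅

Interference:
  e↔{i,r}
  h↔∅
  i↔{e,r}
  r↔{e,i,s}
  s↔{r}

N(e) = ["i", "r"]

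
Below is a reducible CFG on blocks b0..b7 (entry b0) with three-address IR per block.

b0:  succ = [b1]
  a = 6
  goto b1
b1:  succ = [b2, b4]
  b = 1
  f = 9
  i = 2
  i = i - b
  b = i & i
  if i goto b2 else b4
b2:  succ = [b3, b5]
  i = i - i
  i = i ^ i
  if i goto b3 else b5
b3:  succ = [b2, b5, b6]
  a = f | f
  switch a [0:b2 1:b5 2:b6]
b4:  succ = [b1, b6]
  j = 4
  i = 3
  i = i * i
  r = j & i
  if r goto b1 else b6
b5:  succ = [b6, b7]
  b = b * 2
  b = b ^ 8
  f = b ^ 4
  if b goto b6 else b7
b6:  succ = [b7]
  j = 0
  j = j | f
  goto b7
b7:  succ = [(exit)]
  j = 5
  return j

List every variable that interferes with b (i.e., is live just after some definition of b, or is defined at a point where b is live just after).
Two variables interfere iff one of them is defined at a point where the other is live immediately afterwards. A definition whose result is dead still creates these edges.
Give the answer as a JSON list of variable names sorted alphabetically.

Answer: ["a", "f", "i"]

Analysis:
Block summaries:
  b0: {a} / ∅
  b1: {b,f,i} / ∅
  b2: {i} / {i}
  b3: {a} / {f}
  b4: {i,j,r} / ∅
  b5: {b,f} / {b}
  b6: {j} / {f}
  b7: {j} / ∅

Backward fixpoint:
  b0 li=∅ lo=∅
  b1 li=∅ lo={b,f,i}
  b2 li={b,f,i} lo={b,f,i}
  b3 li={b,f,i} lo={b,f,i}
  b4 li={f} lo={f}
  b5 li={b} lo={f}
  b6 li={f} lo=∅
  b7 li=∅ lo=∅

Conflict graph:
  a — {b,f,i}
  b — {a,f,i}
  f — {a,b,i,j,r}
  i — {a,b,f,j}
  j — {f,i}
  r — {f}

N(b) = ["a", "f", "i"]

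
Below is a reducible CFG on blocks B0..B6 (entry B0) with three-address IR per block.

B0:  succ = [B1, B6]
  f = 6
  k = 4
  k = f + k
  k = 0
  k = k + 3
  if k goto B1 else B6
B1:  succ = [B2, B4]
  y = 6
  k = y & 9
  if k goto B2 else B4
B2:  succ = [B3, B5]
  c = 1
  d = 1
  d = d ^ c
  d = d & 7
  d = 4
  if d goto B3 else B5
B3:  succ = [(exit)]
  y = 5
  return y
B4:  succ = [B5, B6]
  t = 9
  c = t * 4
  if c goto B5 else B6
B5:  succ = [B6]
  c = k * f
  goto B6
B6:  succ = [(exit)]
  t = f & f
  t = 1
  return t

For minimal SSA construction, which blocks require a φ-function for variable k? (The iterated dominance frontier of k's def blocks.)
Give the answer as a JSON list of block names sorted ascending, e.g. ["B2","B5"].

idom tree: B1←B0 B2←B1 B3←B2 B4←B1 B5←B1 B6←B0
Dom∩ at merges:
  B5: preds {B2,B4}: {B0,B1,B2} ∩ {B0,B1,B4} = {B0,B1}; idom=B1
  B6: preds {B0,B4,B5}: {B0} ∩ {B0,B1,B4} ∩ {B0,B1,B5} = {B0}; idom=B0

DF walk-up:
  B5←B2: walk B2 to B1
  B5←B4: walk B4 to B1
  B6←B0: walk · to B0
  B6←B4: walk B4→B1 to B0
  B6←B5: walk B5→B1 to B0
  B0 → ∅
  B1 → {B6}
  B2 → {B5}
  B3 → ∅
  B4 → {B5,B6}
  B5 → {B6}
  B6 → ∅

φ for k: defs {B0,B1}
  DF⁺ = {B6}

Answer: ["B6"]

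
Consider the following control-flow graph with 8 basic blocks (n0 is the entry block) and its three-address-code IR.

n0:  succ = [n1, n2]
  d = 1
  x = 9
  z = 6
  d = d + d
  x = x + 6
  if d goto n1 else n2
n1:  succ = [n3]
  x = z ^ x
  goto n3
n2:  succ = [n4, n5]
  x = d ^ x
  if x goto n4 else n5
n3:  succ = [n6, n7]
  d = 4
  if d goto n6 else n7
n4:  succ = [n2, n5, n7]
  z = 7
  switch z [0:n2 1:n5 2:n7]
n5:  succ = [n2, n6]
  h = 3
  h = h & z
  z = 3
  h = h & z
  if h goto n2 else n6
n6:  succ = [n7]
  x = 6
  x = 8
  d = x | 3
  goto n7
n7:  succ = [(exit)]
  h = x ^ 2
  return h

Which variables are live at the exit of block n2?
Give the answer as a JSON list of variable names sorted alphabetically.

Block summaries:
  n0: {d,x,z} / ∅
  n1: {x} / {x,z}
  n2: {x} / {d,x}
  n3: {d} / ∅
  n4: {z} / ∅
  n5: {h,z} / {z}
  n6: {d,x} / ∅
  n7: {h} / {x}

Backward fixpoint:
  n0 li=∅ lo={d,x,z}
  n1 li={x,z} lo={x}
  n2 li={d,x,z} lo={d,x,z}
  n3 li={x} lo={x}
  n4 li={d,x} lo={d,x,z}
  n5 li={d,x,z} lo={d,x,z}
  n6 li=∅ lo={x}
  n7 li={x} lo=∅

live-out(n2) = ["d", "x", "z"]

Answer: ["d", "x", "z"]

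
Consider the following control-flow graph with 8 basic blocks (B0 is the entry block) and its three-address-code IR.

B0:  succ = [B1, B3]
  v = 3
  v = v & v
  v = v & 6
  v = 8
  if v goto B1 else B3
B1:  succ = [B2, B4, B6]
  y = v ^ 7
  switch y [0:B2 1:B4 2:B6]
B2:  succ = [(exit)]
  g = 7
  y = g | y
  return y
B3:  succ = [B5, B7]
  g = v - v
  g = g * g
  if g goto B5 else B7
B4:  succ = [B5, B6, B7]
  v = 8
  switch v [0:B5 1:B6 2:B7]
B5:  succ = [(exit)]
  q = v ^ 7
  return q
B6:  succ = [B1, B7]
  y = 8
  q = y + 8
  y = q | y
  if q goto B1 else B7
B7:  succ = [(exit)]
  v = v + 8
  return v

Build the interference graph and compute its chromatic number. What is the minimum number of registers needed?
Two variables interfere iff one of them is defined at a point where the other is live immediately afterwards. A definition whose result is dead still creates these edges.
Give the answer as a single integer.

Per-block:
  B0: {v} / ∅
  B1: {y} / {v}
  B2: {g,y} / {y}
  B3: {g} / {v}
  B4: {v} / ∅
  B5: {q} / {v}
  B6: {q,y} / ∅
  B7: {v} / {v}

Backward fixpoint:
  B0: in=∅ out={v}
  B1: in={v} out={v,y}
  B2: in={y} out=∅
  B3: in={v} out={v}
  B4: in=∅ out={v}
  B5: in={v} out=∅
  B6: in={v} out={v}
  B7: in={v} out=∅

Interference:
  g↔{v,y}
  q↔{v,y}
  v↔{g,q,y}
  y↔{g,q,v}

Chromatic number:
  clique {g,v,y} ⇒ need ≥ 3
  3-colouring: R0={v}  R1={y}  R2={g,q}
  χ = 3

Answer: 3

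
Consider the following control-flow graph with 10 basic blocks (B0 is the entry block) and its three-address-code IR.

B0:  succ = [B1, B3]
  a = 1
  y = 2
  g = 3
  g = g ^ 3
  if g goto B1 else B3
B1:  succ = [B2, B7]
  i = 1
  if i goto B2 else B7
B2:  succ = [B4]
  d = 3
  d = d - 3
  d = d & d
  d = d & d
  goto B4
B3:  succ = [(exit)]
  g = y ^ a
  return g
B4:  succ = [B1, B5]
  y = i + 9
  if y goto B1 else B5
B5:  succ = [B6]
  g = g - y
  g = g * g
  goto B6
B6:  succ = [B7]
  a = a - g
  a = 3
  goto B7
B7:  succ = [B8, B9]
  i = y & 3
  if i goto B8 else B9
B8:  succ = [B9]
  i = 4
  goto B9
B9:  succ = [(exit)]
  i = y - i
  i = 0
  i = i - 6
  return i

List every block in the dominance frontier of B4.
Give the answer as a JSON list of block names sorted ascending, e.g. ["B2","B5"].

Answer: ["B1", "B7"]

Working:
idom tree: B1←B0 B2←B1 B3←B0 B4←B2 B5←B4 B6←B5 B7←B1 B8←B7 B9←B7
Dom at joins:
  B1: preds {B0,B4}: {B0} ∩ {B0,B1,B2,B4} = {B0}; idom=B0
  B7: preds {B1,B6}: {B0,B1} ∩ {B0,B1,B2,B4,B5,B6} = {B0,B1}; idom=B1
  B9: preds {B7,B8}: {B0,B1,B7} ∩ {B0,B1,B7,B8} = {B0,B1,B7}; idom=B7

DF walk-up:
  join B1 pred B0: · stop@B0
  join B1 pred B4: B4→B2→B1 stop@B0
  join B7 pred B1: · stop@B1
  join B7 pred B6: B6→B5→B4→B2 stop@B1
  join B9 pred B7: · stop@B7
  join B9 pred B8: B8 stop@B7
  DF(B0)=∅
  DF(B1)={B1}
  DF(B2)={B1,B7}
  DF(B3)=∅
  DF(B4)={B1,B7}
  DF(B5)={B7}
  DF(B6)={B7}
  DF(B7)=∅
  DF(B8)={B9}
  DF(B9)=∅

DF(B4) = ["B1", "B7"]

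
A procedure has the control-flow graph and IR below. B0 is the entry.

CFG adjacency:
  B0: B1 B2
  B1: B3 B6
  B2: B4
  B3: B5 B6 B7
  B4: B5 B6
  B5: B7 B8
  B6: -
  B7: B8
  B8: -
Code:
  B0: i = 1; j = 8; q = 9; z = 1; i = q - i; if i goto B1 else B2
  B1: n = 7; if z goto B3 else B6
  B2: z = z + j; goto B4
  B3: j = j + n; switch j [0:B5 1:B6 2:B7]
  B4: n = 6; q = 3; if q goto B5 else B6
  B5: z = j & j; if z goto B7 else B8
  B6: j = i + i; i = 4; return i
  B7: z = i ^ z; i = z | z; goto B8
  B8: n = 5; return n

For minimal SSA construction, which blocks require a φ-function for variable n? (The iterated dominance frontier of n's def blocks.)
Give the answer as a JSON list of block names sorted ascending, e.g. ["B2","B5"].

Answer: ["B5", "B6", "B7", "B8"]

Working:
idom tree: B1←B0 B2←B0 B3←B1 B4←B2 B5←B0 B6←B0 B7←B0 B8←B0
Dom∩ at merges:
  B5: preds {B3,B4}: {B0,B1,B3} ∩ {B0,B2,B4} = {B0}; idom=B0
  B6: preds {B1,B3,B4}: {B0,B1} ∩ {B0,B1,B3} ∩ {B0,B2,B4} = {B0}; idom=B0
  B7: preds {B3,B5}: {B0,B1,B3} ∩ {B0,B5} = {B0}; idom=B0
  B8: preds {B5,B7}: {B0,B5} ∩ {B0,B7} = {B0}; idom=B0

DF derivation:
  B5←B3: walk B3→B1 to B0
  B5←B4: walk B4→B2 to B0
  B6←B1: walk B1 to B0
  B6←B3: walk B3→B1 to B0
  B6←B4: walk B4→B2 to B0
  B7←B3: walk B3→B1 to B0
  B7←B5: walk B5 to B0
  B8←B5: walk B5 to B0
  B8←B7: walk B7 to B0
  B0: DF=∅
  B1: DF={B5,B6,B7}
  B2: DF={B5,B6}
  B3: DF={B5,B6,B7}
  B4: DF={B5,B6}
  B5: DF={B7,B8}
  B6: DF=∅
  B7: DF={B8}
  B8: DF=∅

φ for n: defs {B1,B4,B8}
  DF⁺ = {B5,B6,B7,B8}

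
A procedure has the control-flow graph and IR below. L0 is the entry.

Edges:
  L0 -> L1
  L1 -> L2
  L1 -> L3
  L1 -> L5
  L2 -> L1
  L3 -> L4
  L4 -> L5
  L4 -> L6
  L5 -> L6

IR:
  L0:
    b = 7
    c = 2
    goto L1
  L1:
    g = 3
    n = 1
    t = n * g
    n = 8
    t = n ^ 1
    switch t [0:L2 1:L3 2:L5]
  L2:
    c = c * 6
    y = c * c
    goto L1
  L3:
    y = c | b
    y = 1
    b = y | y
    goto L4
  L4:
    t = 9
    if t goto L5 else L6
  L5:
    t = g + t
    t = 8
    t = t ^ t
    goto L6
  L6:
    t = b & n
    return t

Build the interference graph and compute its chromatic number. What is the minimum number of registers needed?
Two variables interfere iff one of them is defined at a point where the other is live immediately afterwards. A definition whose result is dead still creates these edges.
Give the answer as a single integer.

def/use:
  L0: def={b,c} ue=∅
  L1: def={g,n,t} ue=∅
  L2: def={c,y} ue={c}
  L3: def={b,y} ue={b,c}
  L4: def={t} ue=∅
  L5: def={t} ue={g,t}
  L6: def={t} ue={b,n}

Backward fixpoint:
  live L0: ∅→{b,c}
  live L1: {b,c}→{b,c,g,n,t}
  live L2: {b,c}→{b,c}
  live L3: {b,c,g,n}→{b,g,n}
  live L4: {b,g,n}→{b,g,n,t}
  live L5: {b,g,n,t}→{b,n}
  live L6: {b,n}→∅

Interference:
  b — {c,g,n,t,y}
  c — {b,g,n,t,y}
  g — {b,c,n,t,y}
  n — {b,c,g,t,y}
  t — {b,c,g,n}
  y — {b,c,g,n}

Chromatic number:
  clique {b,c,g,n,t} ⇒ need ≥ 5
  assign b→r0 c→r1 g→r2 n→r3 t→r4 y→r4 — no edge inside a register ⇒ χ ≤ 5
  χ = 5

Answer: 5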